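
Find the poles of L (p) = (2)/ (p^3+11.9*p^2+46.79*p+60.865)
Set denominator = 0: p^3 + 11.9*p^2 + 46.79*p + 60.865 = (p + 3.7)(p + 4.7)(p + 3.5) = 0 → Poles: -3.5, -3.7, -4.7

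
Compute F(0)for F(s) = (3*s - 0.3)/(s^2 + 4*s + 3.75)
DC gain = F(0) = num(0)/den(0) = -0.3/3.75 = -0.08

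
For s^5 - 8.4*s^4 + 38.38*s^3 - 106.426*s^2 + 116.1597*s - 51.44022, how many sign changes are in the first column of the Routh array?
Routh array:
s^5: [1, 38.38, 116.1597]; s^4: [-8.4, -106.426, -51.44022]; s^3: [25.7102, 110.036]; s^2: [-70.4753, -51.44022]; s^1: [91.2699]; s^0: [-51.44022]
First column: [1, -8.4, 25.7102, -70.4753, 91.2699, -51.44022]. Sign changes = 5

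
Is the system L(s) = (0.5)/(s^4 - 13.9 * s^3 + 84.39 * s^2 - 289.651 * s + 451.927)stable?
Denominator: s^4 - 13.9*s^3 + 84.39*s^2 - 289.651*s + 451.927 = (s - 4.6)(s - 4.9)(s^2 - 4.4*s + 20.05). Poles: 2.2 + 3.9j, 2.2 - 3.9j, 4.6, 4.9. All Re(p)<0: No (unstable)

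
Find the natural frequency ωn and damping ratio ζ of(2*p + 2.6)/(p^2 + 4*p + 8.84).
Underdamped: complex pole -2 + 2.2j. ωn = |pole| = 2.973, ζ = -Re(pole)/ωn = 0.6727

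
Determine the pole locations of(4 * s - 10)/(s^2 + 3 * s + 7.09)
Set denominator = 0: s^2 + 3*s + 7.09 = 0 → Poles: -1.5 + 2.2j, -1.5 - 2.2j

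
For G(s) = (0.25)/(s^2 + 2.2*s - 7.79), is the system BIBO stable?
Denominator: s^2 + 2.2*s - 7.79 = (s - 1.9)(s + 4.1). Poles: -4.1, 1.9. All Re(p)<0: No (unstable)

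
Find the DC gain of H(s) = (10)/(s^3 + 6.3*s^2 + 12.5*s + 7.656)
DC gain = H(0) = num(0)/den(0) = 10/7.656 = 1.306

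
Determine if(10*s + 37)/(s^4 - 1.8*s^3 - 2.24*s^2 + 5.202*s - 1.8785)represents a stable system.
Denominator: s^4 - 1.8*s^3 - 2.24*s^2 + 5.202*s - 1.8785 = (s - 1.3)(s - 0.5)(s - 1.7)(s + 1.7). Poles: -1.7, 0.5, 1.3, 1.7. All Re(p)<0: No (unstable)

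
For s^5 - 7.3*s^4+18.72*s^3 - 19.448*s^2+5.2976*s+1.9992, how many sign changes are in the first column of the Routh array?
Routh array:
s^5: [1, 18.72, 5.2976]; s^4: [-7.3, -19.448, 1.9992]; s^3: [16.0559, 5.57146]; s^2: [-16.9149, 1.9992]; s^1: [7.46914]; s^0: [1.9992]
First column: [1, -7.3, 16.0559, -16.9149, 7.46914, 1.9992]. Sign changes = 4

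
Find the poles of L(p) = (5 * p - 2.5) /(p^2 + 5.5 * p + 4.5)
Set denominator = 0: p^2 + 5.5*p + 4.5 = (p + 1)(p + 4.5) = 0 → Poles: -1, -4.5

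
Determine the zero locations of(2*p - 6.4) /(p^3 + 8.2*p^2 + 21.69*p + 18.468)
Set numerator = 0: 2*p - 6.4 = 0 → Zeros: 3.2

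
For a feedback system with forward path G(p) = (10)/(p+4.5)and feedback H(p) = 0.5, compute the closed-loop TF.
Closed-loop T = G/(1+GH).
Numerator: G_num * H_den = 10.
Denominator: G_den * H_den + G_num * H_num = (p + 4.5) + (5) = p + 9.5.
T(p) = (10)/(p + 9.5)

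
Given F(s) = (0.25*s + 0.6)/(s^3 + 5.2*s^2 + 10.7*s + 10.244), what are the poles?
Set denominator = 0: s^3 + 5.2*s^2 + 10.7*s + 10.244 = (s + 2.6)(s^2 + 2.6*s + 3.94) = 0 → Poles: -1.3 + 1.5j, -1.3 - 1.5j, -2.6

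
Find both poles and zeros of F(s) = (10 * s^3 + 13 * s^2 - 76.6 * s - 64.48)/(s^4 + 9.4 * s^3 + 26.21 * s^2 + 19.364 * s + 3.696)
Set denominator = 0: s^4 + 9.4*s^3 + 26.21*s^2 + 19.364*s + 3.696 = (s + 0.7)(s + 4)(s + 0.3)(s + 4.4) = 0 → Poles: -0.3, -0.7, -4, -4.4
Set numerator = 0: 10*s^3 + 13*s^2 - 76.6*s - 64.48 = 10*(s + 0.8)(s + 3.1)(s - 2.6) = 0 → Zeros: -0.8, -3.1, 2.6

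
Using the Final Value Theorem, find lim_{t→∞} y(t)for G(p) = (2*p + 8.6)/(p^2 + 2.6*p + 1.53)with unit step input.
FVT: lim_{t→∞} y(t) = lim_{p→0} p*Y(p) where Y(p) = G(p)/p.
= lim_{p→0} G(p) = G(0) = num(0)/den(0) = 8.6/1.53 = 5.621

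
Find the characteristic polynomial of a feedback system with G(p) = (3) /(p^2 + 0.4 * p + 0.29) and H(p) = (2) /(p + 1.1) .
Characteristic poly = G_den * H_den + G_num * H_num = (p^3 + 1.5*p^2 + 0.73*p + 0.319) + (6) = p^3 + 1.5*p^2 + 0.73*p + 6.319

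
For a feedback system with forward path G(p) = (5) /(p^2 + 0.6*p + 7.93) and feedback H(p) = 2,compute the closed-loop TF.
Closed-loop T = G/(1+GH).
Numerator: G_num * H_den = 5.
Denominator: G_den * H_den + G_num * H_num = (p^2 + 0.6*p + 7.93) + (10) = p^2 + 0.6*p + 17.93.
T(p) = (5)/(p^2 + 0.6*p + 17.93)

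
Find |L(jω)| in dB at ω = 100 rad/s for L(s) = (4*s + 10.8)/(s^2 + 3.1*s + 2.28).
Substitute s = j*100: L(j100) = 0.000160165 - 0.0400042j.
|L(j100)| = sqrt(Re² + Im²) = 0.04.
20*log₁₀(0.04) = -27.96 dB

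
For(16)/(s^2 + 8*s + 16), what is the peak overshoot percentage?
Standard form: ωn²/(s²+2ζωn·s+ωn²) → ωn = 4, ζ = 1.
ζ ≥ 1, so the response is non-oscillatory: peak overshoot = 0%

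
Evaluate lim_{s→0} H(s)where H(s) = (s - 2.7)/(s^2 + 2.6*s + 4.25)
DC gain = H(0) = num(0)/den(0) = -2.7/4.25 = -0.6353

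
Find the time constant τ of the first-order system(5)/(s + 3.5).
First-order system: τ = -1/pole. Pole = -3.5. τ = -1/(-3.5) = 0.2857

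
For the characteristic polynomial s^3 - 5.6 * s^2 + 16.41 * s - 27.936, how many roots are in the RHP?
s^3 - 5.6*s^2 + 16.41*s - 27.936 = (s - 3.2)(s^2 - 2.4*s + 8.73). Poles: 1.2 + 2.7j, 1.2 - 2.7j, 3.2. RHP poles (Re>0): 3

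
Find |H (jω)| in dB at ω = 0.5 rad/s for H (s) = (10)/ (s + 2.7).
Substitute s = j*0.5: H(j0.5) = 3.5809 - 0.66313j.
|H(j0.5)| = sqrt(Re² + Im²) = 3.642.
20*log₁₀(3.642) = 11.23 dB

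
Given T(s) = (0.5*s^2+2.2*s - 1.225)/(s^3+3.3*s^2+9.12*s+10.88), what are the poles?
Set denominator = 0: s^3 + 3.3*s^2 + 9.12*s + 10.88 = (s + 1.7)(s^2 + 1.6*s + 6.4) = 0 → Poles: -0.8 + 2.4j, -0.8 - 2.4j, -1.7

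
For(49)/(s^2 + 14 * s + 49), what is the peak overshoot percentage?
Standard form: ωn²/(s²+2ζωn·s+ωn²) → ωn = 7, ζ = 1.
ζ ≥ 1, so the response is non-oscillatory: peak overshoot = 0%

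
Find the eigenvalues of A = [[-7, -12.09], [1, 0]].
Eigenvalues solve det(λI - A) = 0.
Characteristic polynomial: λ^2 + 7*λ + 12.09 = 0.
Factor: (λ + 3.1)(λ + 3.9) = 0.
Roots: -3.1, -3.9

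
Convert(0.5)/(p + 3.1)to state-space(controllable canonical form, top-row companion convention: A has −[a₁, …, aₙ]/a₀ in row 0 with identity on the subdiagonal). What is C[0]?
Reachable canonical form: C = numerator coefficients (right-aligned, zero-padded to length n).
num = 0.5, C = [[0.5]].
C[0] = 0.5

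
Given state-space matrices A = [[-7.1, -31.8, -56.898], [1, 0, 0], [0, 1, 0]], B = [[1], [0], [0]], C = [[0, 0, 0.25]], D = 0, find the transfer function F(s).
F(s) = C(sI - A)⁻¹B + D.
Characteristic polynomial det(sI - A) = s^3 + 7.1*s^2 + 31.8*s + 56.898.
Numerator from C·adj(sI-A)·B + D·det(sI-A) = 0.25.
F(s) = (0.25)/(s^3 + 7.1*s^2 + 31.8*s + 56.898)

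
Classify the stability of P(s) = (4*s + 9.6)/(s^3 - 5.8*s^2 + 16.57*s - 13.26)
Denominator: s^3 - 5.8*s^2 + 16.57*s - 13.26 = (s - 1.2)(s^2 - 4.6*s + 11.05). Poles: 1.2, 2.3 + 2.4j, 2.3 - 2.4j. Unstable (3 pole(s) in RHP)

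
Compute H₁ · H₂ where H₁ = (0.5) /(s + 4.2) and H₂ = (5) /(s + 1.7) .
Series: H = H₁ · H₂ = (n₁·n₂)/(d₁·d₂).
Num: n₁·n₂ = 2.5. Den: d₁·d₂ = s^2 + 5.9*s + 7.14.
H(s) = (2.5)/(s^2 + 5.9*s + 7.14)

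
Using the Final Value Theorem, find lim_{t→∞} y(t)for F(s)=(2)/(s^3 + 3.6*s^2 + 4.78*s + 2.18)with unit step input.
FVT: lim_{t→∞} y(t) = lim_{s→0} s*Y(s) where Y(s) = F(s)/s.
= lim_{s→0} F(s) = F(0) = num(0)/den(0) = 2/2.18 = 0.9174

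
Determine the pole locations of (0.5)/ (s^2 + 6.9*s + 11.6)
Set denominator = 0: s^2 + 6.9*s + 11.6 = (s + 2.9)(s + 4) = 0 → Poles: -2.9, -4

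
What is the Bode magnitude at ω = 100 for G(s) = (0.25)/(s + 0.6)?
Substitute s = j*100: G(j100) = 1.49995e-05 - 0.00249991j.
|G(j100)| = sqrt(Re² + Im²) = 0.0025.
20*log₁₀(0.0025) = -52.04 dB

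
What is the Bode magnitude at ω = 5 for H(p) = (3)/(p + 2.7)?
Substitute p = j*5: H(j5) = 0.250852 - 0.46454j.
|H(j5)| = sqrt(Re² + Im²) = 0.5279.
20*log₁₀(0.5279) = -5.55 dB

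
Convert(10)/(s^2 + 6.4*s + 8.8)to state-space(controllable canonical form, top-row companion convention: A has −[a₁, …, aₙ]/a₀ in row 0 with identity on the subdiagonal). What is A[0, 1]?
Reachable canonical form for den = s^2 + 6.4*s + 8.8: top row of A = -[a₁,a₂,...,aₙ]/a₀, ones on the subdiagonal, zeros elsewhere.
A = [[-6.4, -8.8], [1, 0]].
A[0,1] = -8.8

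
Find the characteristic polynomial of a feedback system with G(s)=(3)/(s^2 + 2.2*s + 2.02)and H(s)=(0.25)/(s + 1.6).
Characteristic poly = G_den * H_den + G_num * H_num = (s^3 + 3.8*s^2 + 5.54*s + 3.232) + (0.75) = s^3 + 3.8*s^2 + 5.54*s + 3.982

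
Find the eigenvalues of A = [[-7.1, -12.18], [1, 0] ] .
Eigenvalues solve det(λI - A) = 0.
Characteristic polynomial: λ^2 + 7.1*λ + 12.18 = 0.
Factor: (λ + 2.9)(λ + 4.2) = 0.
Roots: -2.9, -4.2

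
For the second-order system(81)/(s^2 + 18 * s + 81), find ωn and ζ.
Standard form: ωn²/(s²+2ζωn·s+ωn²).
const=81=ωn² → ωn=9, s coeff=18=2ζωn → ζ=1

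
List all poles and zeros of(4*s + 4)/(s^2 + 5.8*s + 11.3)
Set denominator = 0: s^2 + 5.8*s + 11.3 = 0 → Poles: -2.9 + 1.7j, -2.9 - 1.7j
Set numerator = 0: 4*s + 4 = 0 → Zeros: -1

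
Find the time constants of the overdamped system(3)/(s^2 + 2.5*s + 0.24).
Overdamped: real poles at -2.4, -0.1. τ = -1/pole → τ₁ = 0.4167, τ₂ = 10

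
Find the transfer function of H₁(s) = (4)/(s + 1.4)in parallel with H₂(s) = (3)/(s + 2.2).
Parallel: H = H₁ + H₂ = (n₁·d₂ + n₂·d₁)/(d₁·d₂).
n₁·d₂ = 4*s + 8.8. n₂·d₁ = 3*s + 4.2. Sum = 7*s + 13. d₁·d₂ = s^2 + 3.6*s + 3.08.
H(s) = (7*s + 13)/(s^2 + 3.6*s + 3.08)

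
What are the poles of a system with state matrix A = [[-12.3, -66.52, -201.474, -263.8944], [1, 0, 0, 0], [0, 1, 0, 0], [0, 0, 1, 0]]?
Eigenvalues solve det(λI - A) = 0.
Characteristic polynomial: λ^4 + 12.3*λ^3 + 66.52*λ^2 + 201.474*λ + 263.8944 = 0.
Factor: (λ + 3.3)(λ + 4.8)(λ^2 + 4.2*λ + 16.66) = 0.
Roots: -2.1 + 3.5j, -2.1 - 3.5j, -3.3, -4.8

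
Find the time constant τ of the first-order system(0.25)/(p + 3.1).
First-order system: τ = -1/pole. Pole = -3.1. τ = -1/(-3.1) = 0.3226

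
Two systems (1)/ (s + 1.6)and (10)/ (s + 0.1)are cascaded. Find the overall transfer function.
Series: H = H₁ · H₂ = (n₁·n₂)/(d₁·d₂).
Num: n₁·n₂ = 10. Den: d₁·d₂ = s^2 + 1.7*s + 0.16.
H(s) = (10)/(s^2 + 1.7*s + 0.16)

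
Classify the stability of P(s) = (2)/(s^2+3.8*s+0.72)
Denominator: s^2 + 3.8*s + 0.72 = (s + 0.2)(s + 3.6). Poles: -0.2, -3.6. Stable (all poles in LHP)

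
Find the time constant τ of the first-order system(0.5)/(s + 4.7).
First-order system: τ = -1/pole. Pole = -4.7. τ = -1/(-4.7) = 0.2128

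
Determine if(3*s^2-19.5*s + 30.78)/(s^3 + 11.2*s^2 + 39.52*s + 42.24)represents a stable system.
Denominator: s^3 + 11.2*s^2 + 39.52*s + 42.24 = (s + 2)(s + 4.4)(s + 4.8). Poles: -2, -4.4, -4.8. All Re(p)<0: Yes (stable)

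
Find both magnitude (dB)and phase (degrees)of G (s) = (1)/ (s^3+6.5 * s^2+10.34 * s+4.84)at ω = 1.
Substitute s = j*1: G(j1) = -0.0184462 - 0.103788j.
|G| = 20*log₁₀(sqrt(Re²+Im²)) = -19.54 dB.
∠G = atan2(Im, Re) = -100.08°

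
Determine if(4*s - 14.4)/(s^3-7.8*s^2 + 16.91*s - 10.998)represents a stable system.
Denominator: s^3 - 7.8*s^2 + 16.91*s - 10.998 = (s - 4.7)(s - 1.3)(s - 1.8). Poles: 1.3, 1.8, 4.7. All Re(p)<0: No (unstable)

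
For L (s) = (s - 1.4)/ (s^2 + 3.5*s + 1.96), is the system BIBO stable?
Denominator: s^2 + 3.5*s + 1.96 = (s + 2.8)(s + 0.7). Poles: -0.7, -2.8. All Re(p)<0: Yes (stable)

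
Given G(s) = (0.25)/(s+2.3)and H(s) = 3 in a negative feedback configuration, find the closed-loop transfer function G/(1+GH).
Closed-loop T = G/(1+GH).
Numerator: G_num * H_den = 0.25.
Denominator: G_den * H_den + G_num * H_num = (s + 2.3) + (0.75) = s + 3.05.
T(s) = (0.25)/(s + 3.05)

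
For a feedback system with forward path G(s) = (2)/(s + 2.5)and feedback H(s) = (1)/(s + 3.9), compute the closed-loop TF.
Closed-loop T = G/(1+GH).
Numerator: G_num * H_den = 2*s + 7.8.
Denominator: G_den * H_den + G_num * H_num = (s^2 + 6.4*s + 9.75) + (2) = s^2 + 6.4*s + 11.75.
T(s) = (2*s + 7.8)/(s^2 + 6.4*s + 11.75)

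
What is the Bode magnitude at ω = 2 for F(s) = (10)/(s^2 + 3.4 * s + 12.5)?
Substitute s = j*2: F(j2) = 0.71736 - 0.573888j.
|F(j2)| = sqrt(Re² + Im²) = 0.9187.
20*log₁₀(0.9187) = -0.74 dB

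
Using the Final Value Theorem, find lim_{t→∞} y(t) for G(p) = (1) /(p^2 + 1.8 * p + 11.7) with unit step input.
FVT: lim_{t→∞} y(t) = lim_{p→0} p*Y(p) where Y(p) = G(p)/p.
= lim_{p→0} G(p) = G(0) = num(0)/den(0) = 1/11.7 = 0.08547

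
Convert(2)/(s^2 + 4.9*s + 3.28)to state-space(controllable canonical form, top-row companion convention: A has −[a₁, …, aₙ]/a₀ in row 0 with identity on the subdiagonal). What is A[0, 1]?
Reachable canonical form for den = s^2 + 4.9*s + 3.28: top row of A = -[a₁,a₂,...,aₙ]/a₀, ones on the subdiagonal, zeros elsewhere.
A = [[-4.9, -3.28], [1, 0]].
A[0,1] = -3.28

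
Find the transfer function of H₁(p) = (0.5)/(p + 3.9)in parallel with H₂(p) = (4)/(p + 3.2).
Parallel: H = H₁ + H₂ = (n₁·d₂ + n₂·d₁)/(d₁·d₂).
n₁·d₂ = 0.5*p + 1.6. n₂·d₁ = 4*p + 15.6. Sum = 4.5*p + 17.2. d₁·d₂ = p^2 + 7.1*p + 12.48.
H(p) = (4.5*p + 17.2)/(p^2 + 7.1*p + 12.48)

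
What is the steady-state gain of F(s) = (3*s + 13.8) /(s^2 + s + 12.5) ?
DC gain = F(0) = num(0)/den(0) = 13.8/12.5 = 1.104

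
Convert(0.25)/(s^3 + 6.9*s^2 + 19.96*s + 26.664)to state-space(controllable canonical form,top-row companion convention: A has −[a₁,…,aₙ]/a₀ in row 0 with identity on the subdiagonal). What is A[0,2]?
Reachable canonical form for den = s^3 + 6.9*s^2 + 19.96*s + 26.664: top row of A = -[a₁,a₂,...,aₙ]/a₀, ones on the subdiagonal, zeros elsewhere.
A = [[-6.9, -19.96, -26.664], [1, 0, 0], [0, 1, 0]].
A[0,2] = -26.664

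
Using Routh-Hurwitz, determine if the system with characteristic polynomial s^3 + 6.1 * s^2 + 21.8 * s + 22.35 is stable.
Routh array:
s^3: [1, 21.8]; s^2: [6.1, 22.35]; s^1: [18.1361]; s^0: [22.35]
First column: [1, 6.1, 18.1361, 22.35]. Sign changes = 0.
Yes, stable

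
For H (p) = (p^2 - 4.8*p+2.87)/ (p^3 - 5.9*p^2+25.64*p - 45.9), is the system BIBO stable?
Denominator: p^3 - 5.9*p^2 + 25.64*p - 45.9 = (p - 2.7)(p^2 - 3.2*p + 17). Poles: 1.6 + 3.8j, 1.6 - 3.8j, 2.7. All Re(p)<0: No (unstable)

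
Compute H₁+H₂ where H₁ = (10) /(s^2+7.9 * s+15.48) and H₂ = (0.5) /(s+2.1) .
Parallel: H = H₁ + H₂ = (n₁·d₂ + n₂·d₁)/(d₁·d₂).
n₁·d₂ = 10*s + 21. n₂·d₁ = 0.5*s^2 + 3.95*s + 7.74. Sum = 0.5*s^2 + 13.95*s + 28.74. d₁·d₂ = s^3 + 10*s^2 + 32.07*s + 32.508.
H(s) = (0.5*s^2 + 13.95*s + 28.74)/(s^3 + 10*s^2 + 32.07*s + 32.508)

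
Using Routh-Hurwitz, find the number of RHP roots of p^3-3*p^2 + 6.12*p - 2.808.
Routh array:
p^3: [1, 6.12]; p^2: [-3, -2.808]; p^1: [5.184]; p^0: [-2.808]
First column: [1, -3, 5.184, -2.808]. Sign changes = RHP roots = 3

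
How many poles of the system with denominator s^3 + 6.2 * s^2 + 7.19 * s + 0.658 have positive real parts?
s^3 + 6.2*s^2 + 7.19*s + 0.658 = (s + 1.4)(s + 0.1)(s + 4.7). Poles: -0.1, -1.4, -4.7. RHP poles (Re>0): 0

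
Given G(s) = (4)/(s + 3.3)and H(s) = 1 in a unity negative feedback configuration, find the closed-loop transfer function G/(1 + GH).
Closed-loop T = G/(1+GH).
Numerator: G_num * H_den = 4.
Denominator: G_den * H_den + G_num * H_num = (s + 3.3) + (4) = s + 7.3.
T(s) = (4)/(s + 7.3)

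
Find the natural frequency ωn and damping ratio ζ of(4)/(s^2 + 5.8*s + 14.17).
Underdamped: complex pole -2.9 + 2.4j. ωn = |pole| = 3.764, ζ = -Re(pole)/ωn = 0.7704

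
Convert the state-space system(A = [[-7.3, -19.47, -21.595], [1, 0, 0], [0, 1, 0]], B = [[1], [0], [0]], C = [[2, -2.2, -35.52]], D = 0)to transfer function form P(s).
P(s) = C(sI - A)⁻¹B + D.
Characteristic polynomial det(sI - A) = s^3 + 7.3*s^2 + 19.47*s + 21.595.
Numerator from C·adj(sI-A)·B + D·det(sI-A) = 2*s^2 - 2.2*s - 35.52.
P(s) = (2*s^2 - 2.2*s - 35.52)/(s^3 + 7.3*s^2 + 19.47*s + 21.595)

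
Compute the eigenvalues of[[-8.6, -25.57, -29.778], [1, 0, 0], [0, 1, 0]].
Eigenvalues solve det(λI - A) = 0.
Characteristic polynomial: λ^3 + 8.6*λ^2 + 25.57*λ + 29.778 = 0.
Factor: (λ + 4.2)(λ^2 + 4.4*λ + 7.09) = 0.
Roots: -2.2 + 1.5j, -2.2 - 1.5j, -4.2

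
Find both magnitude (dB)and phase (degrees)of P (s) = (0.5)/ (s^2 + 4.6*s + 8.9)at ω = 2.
Substitute s = j*2: P(j2) = 0.0225495 - 0.0423378j.
|P| = 20*log₁₀(sqrt(Re²+Im²)) = -26.38 dB.
∠P = atan2(Im, Re) = -61.96°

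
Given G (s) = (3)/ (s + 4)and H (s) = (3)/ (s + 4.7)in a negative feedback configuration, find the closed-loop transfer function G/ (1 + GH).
Closed-loop T = G/(1+GH).
Numerator: G_num * H_den = 3*s + 14.1.
Denominator: G_den * H_den + G_num * H_num = (s^2 + 8.7*s + 18.8) + (9) = s^2 + 8.7*s + 27.8.
T(s) = (3*s + 14.1)/(s^2 + 8.7*s + 27.8)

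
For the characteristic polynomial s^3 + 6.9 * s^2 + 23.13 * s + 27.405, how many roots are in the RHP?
s^3 + 6.9*s^2 + 23.13*s + 27.405 = (s + 2.1)(s^2 + 4.8*s + 13.05). Poles: -2.1, -2.4 + 2.7j, -2.4 - 2.7j. RHP poles (Re>0): 0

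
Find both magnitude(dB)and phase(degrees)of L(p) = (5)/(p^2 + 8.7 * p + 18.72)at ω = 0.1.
Substitute p = j*0.1: L(j0.1) = 0.26666 - 0.0123995j.
|L| = 20*log₁₀(sqrt(Re²+Im²)) = -11.47 dB.
∠L = atan2(Im, Re) = -2.66°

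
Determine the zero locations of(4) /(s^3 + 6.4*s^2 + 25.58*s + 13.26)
Numerator is a nonzero constant (4) → Zeros: none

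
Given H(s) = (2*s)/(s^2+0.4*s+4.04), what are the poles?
Set denominator = 0: s^2 + 0.4*s + 4.04 = 0 → Poles: -0.2 + 2j, -0.2 - 2j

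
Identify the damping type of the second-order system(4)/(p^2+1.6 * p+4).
Standard form: ωn²/(p²+2ζωn·p+ωn²) gives ωn=2, ζ=0.4.
Underdamped (ζ = 0.4 < 1)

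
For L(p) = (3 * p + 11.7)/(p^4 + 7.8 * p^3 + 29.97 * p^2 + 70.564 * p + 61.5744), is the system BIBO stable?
Denominator: p^4 + 7.8*p^3 + 29.97*p^2 + 70.564*p + 61.5744 = (p + 3.6)(p + 1.6)(p^2 + 2.6*p + 10.69). Poles: -1.3 + 3j, -1.3 - 3j, -1.6, -3.6. All Re(p)<0: Yes (stable)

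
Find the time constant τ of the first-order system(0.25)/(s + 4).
First-order system: τ = -1/pole. Pole = -4. τ = -1/(-4) = 0.25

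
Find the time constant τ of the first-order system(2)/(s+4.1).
First-order system: τ = -1/pole. Pole = -4.1. τ = -1/(-4.1) = 0.2439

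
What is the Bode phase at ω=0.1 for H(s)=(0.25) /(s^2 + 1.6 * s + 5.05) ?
Substitute s = j*0.1: H(j0.1) = 0.0495532 - 0.00157312j.
∠H(j0.1) = atan2(Im, Re) = atan2(-0.00157312, 0.0495532) = -1.82°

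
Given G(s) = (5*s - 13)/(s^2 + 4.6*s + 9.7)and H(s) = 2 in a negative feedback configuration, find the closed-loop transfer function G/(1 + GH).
Closed-loop T = G/(1+GH).
Numerator: G_num * H_den = 5*s - 13.
Denominator: G_den * H_den + G_num * H_num = (s^2 + 4.6*s + 9.7) + (10*s - 26) = s^2 + 14.6*s - 16.3.
T(s) = (5*s - 13)/(s^2 + 14.6*s - 16.3)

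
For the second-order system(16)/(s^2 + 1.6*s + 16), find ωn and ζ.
Standard form: ωn²/(s²+2ζωn·s+ωn²).
const=16=ωn² → ωn=4, s coeff=1.6=2ζωn → ζ=0.2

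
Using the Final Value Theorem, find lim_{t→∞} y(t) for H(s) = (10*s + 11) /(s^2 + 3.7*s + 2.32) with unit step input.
FVT: lim_{t→∞} y(t) = lim_{s→0} s*Y(s) where Y(s) = H(s)/s.
= lim_{s→0} H(s) = H(0) = num(0)/den(0) = 11/2.32 = 4.741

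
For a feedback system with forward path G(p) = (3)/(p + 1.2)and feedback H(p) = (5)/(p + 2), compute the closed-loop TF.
Closed-loop T = G/(1+GH).
Numerator: G_num * H_den = 3*p + 6.
Denominator: G_den * H_den + G_num * H_num = (p^2 + 3.2*p + 2.4) + (15) = p^2 + 3.2*p + 17.4.
T(p) = (3*p + 6)/(p^2 + 3.2*p + 17.4)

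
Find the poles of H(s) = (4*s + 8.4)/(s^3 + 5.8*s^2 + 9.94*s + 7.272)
Set denominator = 0: s^3 + 5.8*s^2 + 9.94*s + 7.272 = (s + 3.6)(s^2 + 2.2*s + 2.02) = 0 → Poles: -1.1 + 0.9j, -1.1 - 0.9j, -3.6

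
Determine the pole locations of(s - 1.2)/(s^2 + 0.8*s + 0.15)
Set denominator = 0: s^2 + 0.8*s + 0.15 = (s + 0.3)(s + 0.5) = 0 → Poles: -0.3, -0.5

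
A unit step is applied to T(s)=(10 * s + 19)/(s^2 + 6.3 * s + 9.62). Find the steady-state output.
FVT: lim_{t→∞} y(t) = lim_{s→0} s*Y(s) where Y(s) = T(s)/s.
= lim_{s→0} T(s) = T(0) = num(0)/den(0) = 19/9.62 = 1.975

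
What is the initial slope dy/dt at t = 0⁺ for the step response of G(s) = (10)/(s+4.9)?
IVT: y'(0⁺) = lim_{s→∞} s²·Y(s) = lim_{s→∞} s·G(s).
deg(num) = 0, deg(den) = 1, relative degree = 1, so s·G(s) → (leading num)/(leading den) = 10/1 = 10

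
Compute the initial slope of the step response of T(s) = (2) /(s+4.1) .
IVT: y'(0⁺) = lim_{s→∞} s²·Y(s) = lim_{s→∞} s·T(s).
deg(num) = 0, deg(den) = 1, relative degree = 1, so s·T(s) → (leading num)/(leading den) = 2/1 = 2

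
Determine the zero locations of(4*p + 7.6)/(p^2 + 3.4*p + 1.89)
Set numerator = 0: 4*p + 7.6 = 0 → Zeros: -1.9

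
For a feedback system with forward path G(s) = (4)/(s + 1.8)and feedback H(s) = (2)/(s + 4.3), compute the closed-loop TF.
Closed-loop T = G/(1+GH).
Numerator: G_num * H_den = 4*s + 17.2.
Denominator: G_den * H_den + G_num * H_num = (s^2 + 6.1*s + 7.74) + (8) = s^2 + 6.1*s + 15.74.
T(s) = (4*s + 17.2)/(s^2 + 6.1*s + 15.74)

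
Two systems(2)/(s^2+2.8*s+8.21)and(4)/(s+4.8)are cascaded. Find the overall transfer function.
Series: H = H₁ · H₂ = (n₁·n₂)/(d₁·d₂).
Num: n₁·n₂ = 8. Den: d₁·d₂ = s^3 + 7.6*s^2 + 21.65*s + 39.408.
H(s) = (8)/(s^3 + 7.6*s^2 + 21.65*s + 39.408)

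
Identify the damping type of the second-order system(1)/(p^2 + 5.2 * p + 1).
Standard form: ωn²/(p²+2ζωn·p+ωn²) gives ωn=1, ζ=2.6.
Overdamped (ζ = 2.6 > 1)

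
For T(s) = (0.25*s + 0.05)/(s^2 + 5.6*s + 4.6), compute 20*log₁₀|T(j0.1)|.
Substitute s = j*0.1: T(j0.1) = 0.0113882 + 0.00405721j.
|T(j0.1)| = sqrt(Re² + Im²) = 0.01209.
20*log₁₀(0.01209) = -38.35 dB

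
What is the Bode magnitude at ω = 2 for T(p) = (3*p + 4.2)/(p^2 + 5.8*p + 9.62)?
Substitute p = j*2: T(j2) = 0.560982 - 0.0902829j.
|T(j2)| = sqrt(Re² + Im²) = 0.5682.
20*log₁₀(0.5682) = -4.91 dB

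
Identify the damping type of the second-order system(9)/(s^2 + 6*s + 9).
Standard form: ωn²/(s²+2ζωn·s+ωn²) gives ωn=3, ζ=1.
Critically damped (ζ = 1)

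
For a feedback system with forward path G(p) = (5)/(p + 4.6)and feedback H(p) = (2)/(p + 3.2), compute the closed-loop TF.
Closed-loop T = G/(1+GH).
Numerator: G_num * H_den = 5*p + 16.
Denominator: G_den * H_den + G_num * H_num = (p^2 + 7.8*p + 14.72) + (10) = p^2 + 7.8*p + 24.72.
T(p) = (5*p + 16)/(p^2 + 7.8*p + 24.72)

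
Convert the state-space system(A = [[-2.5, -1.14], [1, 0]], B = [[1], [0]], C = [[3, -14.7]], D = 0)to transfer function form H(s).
H(s) = C(sI - A)⁻¹B + D.
Characteristic polynomial det(sI - A) = s^2 + 2.5*s + 1.14.
Numerator from C·adj(sI-A)·B + D·det(sI-A) = 3*s - 14.7.
H(s) = (3*s - 14.7)/(s^2 + 2.5*s + 1.14)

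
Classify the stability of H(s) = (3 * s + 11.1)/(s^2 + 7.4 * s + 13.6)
Denominator: s^2 + 7.4*s + 13.6 = (s + 4)(s + 3.4). Poles: -3.4, -4. Stable (all poles in LHP)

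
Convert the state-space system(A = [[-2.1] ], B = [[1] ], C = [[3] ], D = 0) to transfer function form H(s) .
H(s) = C(sI - A)⁻¹B + D.
Characteristic polynomial det(sI - A) = s + 2.1.
Numerator from C·adj(sI-A)·B + D·det(sI-A) = 3.
H(s) = (3)/(s + 2.1)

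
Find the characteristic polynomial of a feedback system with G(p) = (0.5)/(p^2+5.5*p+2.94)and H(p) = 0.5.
Characteristic poly = G_den * H_den + G_num * H_num = (p^2 + 5.5*p + 2.94) + (0.25) = p^2 + 5.5*p + 3.19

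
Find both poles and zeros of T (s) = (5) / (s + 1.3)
Set denominator = 0: s + 1.3 = 0 → Poles: -1.3
Numerator is a nonzero constant (5) → Zeros: none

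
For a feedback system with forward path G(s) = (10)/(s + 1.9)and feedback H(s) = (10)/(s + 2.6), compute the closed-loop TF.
Closed-loop T = G/(1+GH).
Numerator: G_num * H_den = 10*s + 26.
Denominator: G_den * H_den + G_num * H_num = (s^2 + 4.5*s + 4.94) + (100) = s^2 + 4.5*s + 104.94.
T(s) = (10*s + 26)/(s^2 + 4.5*s + 104.94)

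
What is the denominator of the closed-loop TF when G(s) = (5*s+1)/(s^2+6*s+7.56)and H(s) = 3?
Characteristic poly = G_den * H_den + G_num * H_num = (s^2 + 6*s + 7.56) + (15*s + 3) = s^2 + 21*s + 10.56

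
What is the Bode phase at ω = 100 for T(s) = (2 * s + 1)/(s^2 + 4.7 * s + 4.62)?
Substitute s = j*100: T(j100) = 0.000838968 - 0.0199698j.
∠T(j100) = atan2(Im, Re) = atan2(-0.0199698, 0.000838968) = -87.59°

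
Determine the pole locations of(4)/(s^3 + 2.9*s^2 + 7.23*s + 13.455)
Set denominator = 0: s^3 + 2.9*s^2 + 7.23*s + 13.455 = (s + 2.3)(s^2 + 0.6*s + 5.85) = 0 → Poles: -0.3 + 2.4j, -0.3 - 2.4j, -2.3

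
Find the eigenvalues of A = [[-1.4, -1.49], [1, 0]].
Eigenvalues solve det(λI - A) = 0.
Characteristic polynomial: λ^2 + 1.4*λ + 1.49 = 0.
Roots: -0.7 + 1j, -0.7 - 1j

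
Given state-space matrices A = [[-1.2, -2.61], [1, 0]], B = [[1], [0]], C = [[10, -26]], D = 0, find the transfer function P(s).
P(s) = C(sI - A)⁻¹B + D.
Characteristic polynomial det(sI - A) = s^2 + 1.2*s + 2.61.
Numerator from C·adj(sI-A)·B + D·det(sI-A) = 10*s - 26.
P(s) = (10*s - 26)/(s^2 + 1.2*s + 2.61)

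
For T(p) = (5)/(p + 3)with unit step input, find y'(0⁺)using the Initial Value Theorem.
IVT: y'(0⁺) = lim_{p→∞} p²·Y(p) = lim_{p→∞} p·T(p).
deg(num) = 0, deg(den) = 1, relative degree = 1, so p·T(p) → (leading num)/(leading den) = 5/1 = 5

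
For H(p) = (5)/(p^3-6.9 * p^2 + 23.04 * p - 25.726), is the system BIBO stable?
Denominator: p^3 - 6.9*p^2 + 23.04*p - 25.726 = (p - 1.9)(p^2 - 5*p + 13.54). Poles: 1.9, 2.5 + 2.7j, 2.5 - 2.7j. All Re(p)<0: No (unstable)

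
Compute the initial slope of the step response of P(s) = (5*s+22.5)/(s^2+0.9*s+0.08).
IVT: y'(0⁺) = lim_{s→∞} s²·Y(s) = lim_{s→∞} s·P(s).
deg(num) = 1, deg(den) = 2, relative degree = 1, so s·P(s) → (leading num)/(leading den) = 5/1 = 5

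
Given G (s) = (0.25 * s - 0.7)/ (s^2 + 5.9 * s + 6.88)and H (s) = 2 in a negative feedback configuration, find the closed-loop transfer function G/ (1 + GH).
Closed-loop T = G/(1+GH).
Numerator: G_num * H_den = 0.25*s - 0.7.
Denominator: G_den * H_den + G_num * H_num = (s^2 + 5.9*s + 6.88) + (0.5*s - 1.4) = s^2 + 6.4*s + 5.48.
T(s) = (0.25*s - 0.7)/(s^2 + 6.4*s + 5.48)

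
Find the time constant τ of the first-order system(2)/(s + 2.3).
First-order system: τ = -1/pole. Pole = -2.3. τ = -1/(-2.3) = 0.4348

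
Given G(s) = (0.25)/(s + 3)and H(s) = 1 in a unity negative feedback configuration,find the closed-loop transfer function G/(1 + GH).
Closed-loop T = G/(1+GH).
Numerator: G_num * H_den = 0.25.
Denominator: G_den * H_den + G_num * H_num = (s + 3) + (0.25) = s + 3.25.
T(s) = (0.25)/(s + 3.25)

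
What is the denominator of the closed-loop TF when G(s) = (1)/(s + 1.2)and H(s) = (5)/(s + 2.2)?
Characteristic poly = G_den * H_den + G_num * H_num = (s^2 + 3.4*s + 2.64) + (5) = s^2 + 3.4*s + 7.64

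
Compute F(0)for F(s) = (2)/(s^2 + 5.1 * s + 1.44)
DC gain = F(0) = num(0)/den(0) = 2/1.44 = 1.389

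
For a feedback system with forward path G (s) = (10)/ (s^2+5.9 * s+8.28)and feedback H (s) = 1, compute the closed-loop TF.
Closed-loop T = G/(1+GH).
Numerator: G_num * H_den = 10.
Denominator: G_den * H_den + G_num * H_num = (s^2 + 5.9*s + 8.28) + (10) = s^2 + 5.9*s + 18.28.
T(s) = (10)/(s^2 + 5.9*s + 18.28)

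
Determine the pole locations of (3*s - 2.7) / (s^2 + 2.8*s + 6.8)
Set denominator = 0: s^2 + 2.8*s + 6.8 = 0 → Poles: -1.4 + 2.2j, -1.4 - 2.2j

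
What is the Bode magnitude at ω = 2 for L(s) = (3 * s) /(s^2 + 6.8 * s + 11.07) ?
Substitute s = j*2: L(j2) = 0.347315 + 0.180553j.
|L(j2)| = sqrt(Re² + Im²) = 0.3914.
20*log₁₀(0.3914) = -8.15 dB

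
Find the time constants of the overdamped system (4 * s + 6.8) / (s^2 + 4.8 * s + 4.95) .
Overdamped: real poles at -3.3, -1.5. τ = -1/pole → τ₁ = 0.303, τ₂ = 0.6667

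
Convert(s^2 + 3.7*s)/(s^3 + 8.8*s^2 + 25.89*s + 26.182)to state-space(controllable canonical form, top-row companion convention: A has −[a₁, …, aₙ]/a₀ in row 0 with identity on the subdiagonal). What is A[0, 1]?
Reachable canonical form for den = s^3 + 8.8*s^2 + 25.89*s + 26.182: top row of A = -[a₁,a₂,...,aₙ]/a₀, ones on the subdiagonal, zeros elsewhere.
A = [[-8.8, -25.89, -26.182], [1, 0, 0], [0, 1, 0]].
A[0,1] = -25.89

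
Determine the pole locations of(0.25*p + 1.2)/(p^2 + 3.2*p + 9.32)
Set denominator = 0: p^2 + 3.2*p + 9.32 = 0 → Poles: -1.6 + 2.6j, -1.6 - 2.6j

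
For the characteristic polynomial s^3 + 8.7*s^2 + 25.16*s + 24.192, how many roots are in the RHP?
s^3 + 8.7*s^2 + 25.16*s + 24.192 = (s + 3.2)(s + 2.7)(s + 2.8). Poles: -2.7, -2.8, -3.2. RHP poles (Re>0): 0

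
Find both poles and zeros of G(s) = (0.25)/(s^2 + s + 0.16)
Set denominator = 0: s^2 + s + 0.16 = (s + 0.8)(s + 0.2) = 0 → Poles: -0.2, -0.8
Numerator is a nonzero constant (0.25) → Zeros: none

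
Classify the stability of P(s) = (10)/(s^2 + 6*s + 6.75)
Denominator: s^2 + 6*s + 6.75 = (s + 4.5)(s + 1.5). Poles: -1.5, -4.5. Stable (all poles in LHP)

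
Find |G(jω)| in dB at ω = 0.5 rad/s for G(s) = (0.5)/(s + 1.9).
Substitute s = j*0.5: G(j0.5) = 0.246114 - 0.0647668j.
|G(j0.5)| = sqrt(Re² + Im²) = 0.2545.
20*log₁₀(0.2545) = -11.89 dB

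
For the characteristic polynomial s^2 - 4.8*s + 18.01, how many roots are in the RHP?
Poles: 2.4 + 3.5j, 2.4 - 3.5j. RHP poles (Re>0): 2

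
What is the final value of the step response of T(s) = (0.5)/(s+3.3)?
FVT: lim_{t→∞} y(t) = lim_{s→0} s*Y(s) where Y(s) = T(s)/s.
= lim_{s→0} T(s) = T(0) = num(0)/den(0) = 0.5/3.3 = 0.1515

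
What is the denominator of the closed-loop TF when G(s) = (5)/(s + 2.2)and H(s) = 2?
Characteristic poly = G_den * H_den + G_num * H_num = (s + 2.2) + (10) = s + 12.2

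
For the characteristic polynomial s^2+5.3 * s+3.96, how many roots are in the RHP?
s^2 + 5.3*s + 3.96 = (s + 0.9)(s + 4.4). Poles: -0.9, -4.4. RHP poles (Re>0): 0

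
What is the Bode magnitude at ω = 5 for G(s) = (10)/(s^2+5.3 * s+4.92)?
Substitute s = j*5: G(j5) = -0.181644 - 0.23972j.
|G(j5)| = sqrt(Re² + Im²) = 0.3008.
20*log₁₀(0.3008) = -10.44 dB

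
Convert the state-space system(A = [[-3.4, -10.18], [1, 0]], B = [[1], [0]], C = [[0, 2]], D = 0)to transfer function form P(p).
P(p) = C(pI - A)⁻¹B + D.
Characteristic polynomial det(pI - A) = p^2 + 3.4*p + 10.18.
Numerator from C·adj(pI-A)·B + D·det(pI-A) = 2.
P(p) = (2)/(p^2 + 3.4*p + 10.18)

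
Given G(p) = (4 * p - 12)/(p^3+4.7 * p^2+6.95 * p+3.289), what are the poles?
Set denominator = 0: p^3 + 4.7*p^2 + 6.95*p + 3.289 = (p + 1.1)(p + 2.3)(p + 1.3) = 0 → Poles: -1.1, -1.3, -2.3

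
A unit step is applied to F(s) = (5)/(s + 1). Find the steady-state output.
FVT: lim_{t→∞} y(t) = lim_{s→0} s*Y(s) where Y(s) = F(s)/s.
= lim_{s→0} F(s) = F(0) = num(0)/den(0) = 5/1 = 5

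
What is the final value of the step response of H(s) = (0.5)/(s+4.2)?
FVT: lim_{t→∞} y(t) = lim_{s→0} s*Y(s) where Y(s) = H(s)/s.
= lim_{s→0} H(s) = H(0) = num(0)/den(0) = 0.5/4.2 = 0.119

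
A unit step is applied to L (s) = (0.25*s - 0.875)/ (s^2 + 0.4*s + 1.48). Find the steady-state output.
FVT: lim_{t→∞} y(t) = lim_{s→0} s*Y(s) where Y(s) = L(s)/s.
= lim_{s→0} L(s) = L(0) = num(0)/den(0) = -0.875/1.48 = -0.5912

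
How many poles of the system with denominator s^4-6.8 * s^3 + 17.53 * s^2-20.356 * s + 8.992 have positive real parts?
s^4 - 6.8*s^3 + 17.53*s^2 - 20.356*s + 8.992 = (s - 1.6)(s - 2)(s^2 - 3.2*s + 2.81). Poles: 1.6, 1.6 + 0.5j, 1.6 - 0.5j, 2. RHP poles (Re>0): 4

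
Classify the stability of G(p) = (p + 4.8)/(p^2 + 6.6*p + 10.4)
Denominator: p^2 + 6.6*p + 10.4 = (p + 4)(p + 2.6). Poles: -2.6, -4. Stable (all poles in LHP)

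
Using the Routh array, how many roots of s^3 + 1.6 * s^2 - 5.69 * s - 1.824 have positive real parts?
Routh array:
s^3: [1, -5.69]; s^2: [1.6, -1.824]; s^1: [-4.55]; s^0: [-1.824]
First column: [1, 1.6, -4.55, -1.824]. Sign changes = RHP roots = 1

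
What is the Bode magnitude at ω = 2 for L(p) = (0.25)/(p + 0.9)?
Substitute p = j*2: L(j2) = 0.0467775 - 0.10395j.
|L(j2)| = sqrt(Re² + Im²) = 0.114.
20*log₁₀(0.114) = -18.86 dB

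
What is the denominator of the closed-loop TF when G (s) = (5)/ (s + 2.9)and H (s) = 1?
Characteristic poly = G_den * H_den + G_num * H_num = (s + 2.9) + (5) = s + 7.9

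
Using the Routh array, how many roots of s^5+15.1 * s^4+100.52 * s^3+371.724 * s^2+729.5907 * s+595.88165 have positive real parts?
Routh array:
s^5: [1, 100.52, 729.5907]; s^4: [15.1, 371.724, 595.88165]; s^3: [75.9025, 690.128]; s^2: [234.43, 595.88165]; s^1: [497.197]; s^0: [595.88165]
First column: [1, 15.1, 75.9025, 234.43, 497.197, 595.88165]. Sign changes = RHP roots = 0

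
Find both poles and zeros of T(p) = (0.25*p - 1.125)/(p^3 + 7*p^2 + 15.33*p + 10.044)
Set denominator = 0: p^3 + 7*p^2 + 15.33*p + 10.044 = (p + 2.7)(p + 3.1)(p + 1.2) = 0 → Poles: -1.2, -2.7, -3.1
Set numerator = 0: 0.25*p - 1.125 = 0 → Zeros: 4.5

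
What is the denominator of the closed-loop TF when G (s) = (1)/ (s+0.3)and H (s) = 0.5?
Characteristic poly = G_den * H_den + G_num * H_num = (s + 0.3) + (0.5) = s + 0.8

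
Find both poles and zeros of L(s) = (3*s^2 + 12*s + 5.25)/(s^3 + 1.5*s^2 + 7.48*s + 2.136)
Set denominator = 0: s^3 + 1.5*s^2 + 7.48*s + 2.136 = (s + 0.3)(s^2 + 1.2*s + 7.12) = 0 → Poles: -0.3, -0.6 + 2.6j, -0.6 - 2.6j
Set numerator = 0: 3*s^2 + 12*s + 5.25 = 3*(s + 0.5)(s + 3.5) = 0 → Zeros: -0.5, -3.5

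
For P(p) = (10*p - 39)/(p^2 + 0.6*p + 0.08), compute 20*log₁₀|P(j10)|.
Substitute p = j*10: P(j10) = 0.44879 - 0.973852j.
|P(j10)| = sqrt(Re² + Im²) = 1.072.
20*log₁₀(1.072) = 0.61 dB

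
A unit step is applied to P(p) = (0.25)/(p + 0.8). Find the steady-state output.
FVT: lim_{t→∞} y(t) = lim_{p→0} p*Y(p) where Y(p) = P(p)/p.
= lim_{p→0} P(p) = P(0) = num(0)/den(0) = 0.25/0.8 = 0.3125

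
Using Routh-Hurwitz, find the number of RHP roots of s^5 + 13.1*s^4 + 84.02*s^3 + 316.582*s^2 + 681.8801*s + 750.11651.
Routh array:
s^5: [1, 84.02, 681.8801]; s^4: [13.1, 316.582, 750.11651]; s^3: [59.8534, 624.619]; s^2: [179.873, 750.11651]; s^1: [375.015]; s^0: [750.11651]
First column: [1, 13.1, 59.8534, 179.873, 375.015, 750.11651]. Sign changes = RHP roots = 0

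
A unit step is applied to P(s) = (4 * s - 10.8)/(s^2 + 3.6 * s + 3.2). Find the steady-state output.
FVT: lim_{t→∞} y(t) = lim_{s→0} s*Y(s) where Y(s) = P(s)/s.
= lim_{s→0} P(s) = P(0) = num(0)/den(0) = -10.8/3.2 = -3.375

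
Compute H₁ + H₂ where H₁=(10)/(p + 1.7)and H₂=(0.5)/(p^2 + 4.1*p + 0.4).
Parallel: H = H₁ + H₂ = (n₁·d₂ + n₂·d₁)/(d₁·d₂).
n₁·d₂ = 10*p^2 + 41*p + 4. n₂·d₁ = 0.5*p + 0.85. Sum = 10*p^2 + 41.5*p + 4.85. d₁·d₂ = p^3 + 5.8*p^2 + 7.37*p + 0.68.
H(p) = (10*p^2 + 41.5*p + 4.85)/(p^3 + 5.8*p^2 + 7.37*p + 0.68)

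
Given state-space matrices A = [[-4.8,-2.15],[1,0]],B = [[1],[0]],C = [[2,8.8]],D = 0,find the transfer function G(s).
G(s) = C(sI - A)⁻¹B + D.
Characteristic polynomial det(sI - A) = s^2 + 4.8*s + 2.15.
Numerator from C·adj(sI-A)·B + D·det(sI-A) = 2*s + 8.8.
G(s) = (2*s + 8.8)/(s^2 + 4.8*s + 2.15)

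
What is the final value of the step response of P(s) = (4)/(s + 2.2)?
FVT: lim_{t→∞} y(t) = lim_{s→0} s*Y(s) where Y(s) = P(s)/s.
= lim_{s→0} P(s) = P(0) = num(0)/den(0) = 4/2.2 = 1.818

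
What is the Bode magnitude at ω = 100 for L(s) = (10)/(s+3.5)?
Substitute s = j*100: L(j100) = 0.00349572 - 0.0998776j.
|L(j100)| = sqrt(Re² + Im²) = 0.09994.
20*log₁₀(0.09994) = -20.01 dB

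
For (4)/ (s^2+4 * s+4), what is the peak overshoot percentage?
Standard form: ωn²/(s²+2ζωn·s+ωn²) → ωn = 2, ζ = 1.
ζ ≥ 1, so the response is non-oscillatory: peak overshoot = 0%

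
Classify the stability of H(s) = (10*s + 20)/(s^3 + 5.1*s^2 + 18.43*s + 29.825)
Denominator: s^3 + 5.1*s^2 + 18.43*s + 29.825 = (s + 2.5)(s^2 + 2.6*s + 11.93). Poles: -1.3 + 3.2j, -1.3 - 3.2j, -2.5. Stable (all poles in LHP)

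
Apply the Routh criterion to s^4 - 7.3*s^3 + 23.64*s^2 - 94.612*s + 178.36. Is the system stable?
Routh array:
s^4: [1, 23.64, 178.36]; s^3: [-7.3, -94.612]; s^2: [10.6795, 178.36]; s^1: [27.307]; s^0: [178.36]
First column: [1, -7.3, 10.6795, 27.307, 178.36]. Sign changes = 2.
No, unstable (2 RHP root(s))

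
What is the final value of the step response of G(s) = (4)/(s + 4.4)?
FVT: lim_{t→∞} y(t) = lim_{s→0} s*Y(s) where Y(s) = G(s)/s.
= lim_{s→0} G(s) = G(0) = num(0)/den(0) = 4/4.4 = 0.9091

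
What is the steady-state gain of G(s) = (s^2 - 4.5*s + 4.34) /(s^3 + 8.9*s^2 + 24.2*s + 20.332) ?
DC gain = G(0) = num(0)/den(0) = 4.34/20.332 = 0.2135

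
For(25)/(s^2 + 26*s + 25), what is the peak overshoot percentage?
Standard form: ωn²/(s²+2ζωn·s+ωn²) → ωn = 5, ζ = 2.6.
ζ ≥ 1, so the response is non-oscillatory: peak overshoot = 0%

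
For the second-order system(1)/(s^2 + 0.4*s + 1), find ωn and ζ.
Standard form: ωn²/(s²+2ζωn·s+ωn²).
const=1=ωn² → ωn=1, s coeff=0.4=2ζωn → ζ=0.2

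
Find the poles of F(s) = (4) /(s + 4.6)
Set denominator = 0: s + 4.6 = 0 → Poles: -4.6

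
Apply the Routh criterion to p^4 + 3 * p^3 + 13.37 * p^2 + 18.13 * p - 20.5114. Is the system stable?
Routh array:
p^4: [1, 13.37, -20.5114]; p^3: [3, 18.13]; p^2: [7.32667, -20.5114]; p^1: [26.5287]; p^0: [-20.5114]
First column: [1, 3, 7.32667, 26.5287, -20.5114]. Sign changes = 1.
No, unstable (1 RHP root(s))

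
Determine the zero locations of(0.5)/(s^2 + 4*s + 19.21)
Numerator is a nonzero constant (0.5) → Zeros: none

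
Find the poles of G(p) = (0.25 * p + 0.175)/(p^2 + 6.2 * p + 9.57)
Set denominator = 0: p^2 + 6.2*p + 9.57 = (p + 3.3)(p + 2.9) = 0 → Poles: -2.9, -3.3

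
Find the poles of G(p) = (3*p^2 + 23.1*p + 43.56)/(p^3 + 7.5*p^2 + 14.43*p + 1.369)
Set denominator = 0: p^3 + 7.5*p^2 + 14.43*p + 1.369 = (p + 0.1)(p + 3.7)(p + 3.7) = 0 → Poles: -0.1, -3.7, -3.7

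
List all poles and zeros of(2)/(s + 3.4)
Set denominator = 0: s + 3.4 = 0 → Poles: -3.4
Numerator is a nonzero constant (2) → Zeros: none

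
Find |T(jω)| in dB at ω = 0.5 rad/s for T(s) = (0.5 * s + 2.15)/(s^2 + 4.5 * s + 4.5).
Substitute s = j*0.5: T(j0.5) = 0.419459 - 0.163243j.
|T(j0.5)| = sqrt(Re² + Im²) = 0.4501.
20*log₁₀(0.4501) = -6.93 dB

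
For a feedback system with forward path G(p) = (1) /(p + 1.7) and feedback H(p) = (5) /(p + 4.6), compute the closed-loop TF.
Closed-loop T = G/(1+GH).
Numerator: G_num * H_den = p + 4.6.
Denominator: G_den * H_den + G_num * H_num = (p^2 + 6.3*p + 7.82) + (5) = p^2 + 6.3*p + 12.82.
T(p) = (p + 4.6)/(p^2 + 6.3*p + 12.82)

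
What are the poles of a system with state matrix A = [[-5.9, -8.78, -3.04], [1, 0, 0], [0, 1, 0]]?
Eigenvalues solve det(λI - A) = 0.
Characteristic polynomial: λ^3 + 5.9*λ^2 + 8.78*λ + 3.04 = 0.
Factor: (λ + 0.5)(λ + 1.6)(λ + 3.8) = 0.
Roots: -0.5, -1.6, -3.8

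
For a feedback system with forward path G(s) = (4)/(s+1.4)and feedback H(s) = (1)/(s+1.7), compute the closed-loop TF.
Closed-loop T = G/(1+GH).
Numerator: G_num * H_den = 4*s + 6.8.
Denominator: G_den * H_den + G_num * H_num = (s^2 + 3.1*s + 2.38) + (4) = s^2 + 3.1*s + 6.38.
T(s) = (4*s + 6.8)/(s^2 + 3.1*s + 6.38)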